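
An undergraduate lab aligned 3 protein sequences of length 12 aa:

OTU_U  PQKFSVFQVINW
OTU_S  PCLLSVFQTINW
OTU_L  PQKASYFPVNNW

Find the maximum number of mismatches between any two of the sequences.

7

Pairwise Hamming distances:
  OTU_U vs OTU_S: 4
  OTU_U vs OTU_L: 4
  OTU_S vs OTU_L: 7
The largest is 7, between OTU_S and OTU_L.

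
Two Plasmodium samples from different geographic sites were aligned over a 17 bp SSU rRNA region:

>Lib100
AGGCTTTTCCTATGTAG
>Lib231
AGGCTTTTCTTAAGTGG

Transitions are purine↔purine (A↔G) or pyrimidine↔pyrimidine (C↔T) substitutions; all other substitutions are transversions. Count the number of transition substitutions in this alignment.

Mismatches occur at site 10 (C/T, transition), site 13 (T/A, transversion), site 16 (A/G, transition).
Of the 3 differences, 2 transitions and 1 transversion, so the answer is 2.

2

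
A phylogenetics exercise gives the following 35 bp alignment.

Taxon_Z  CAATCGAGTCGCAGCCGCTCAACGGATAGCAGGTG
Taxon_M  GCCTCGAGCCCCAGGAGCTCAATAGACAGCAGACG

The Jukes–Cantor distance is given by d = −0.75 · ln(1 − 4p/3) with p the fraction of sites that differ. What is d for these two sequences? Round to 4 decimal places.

0.4582

The sequences differ at positions 1 (C/G), 2 (A/C), 3 (A/C), 9 (T/C), 11 (G/C), 15 (C/G), 16 (C/A), 23 (C/T), 24 (G/A), 27 (T/C), 33 (G/A), 34 (T/C).
p = 12/35 = 0.342857.
d = −0.75 · ln(1 − (4/3)·0.342857) = −0.75 · ln(0.542857) = −0.75 · (-0.610909) = 0.4582.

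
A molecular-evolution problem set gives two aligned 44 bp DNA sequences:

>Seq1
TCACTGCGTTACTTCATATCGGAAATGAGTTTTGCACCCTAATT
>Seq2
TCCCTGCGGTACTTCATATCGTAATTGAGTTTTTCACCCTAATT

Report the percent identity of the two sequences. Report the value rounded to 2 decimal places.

Differing sites — 3:A/C; 9:T/G; 22:G/T; 25:A/T; 34:G/T.
39 of the 44 sites match, so the percent identity is 39/44 × 100 = 88.64%.

88.64%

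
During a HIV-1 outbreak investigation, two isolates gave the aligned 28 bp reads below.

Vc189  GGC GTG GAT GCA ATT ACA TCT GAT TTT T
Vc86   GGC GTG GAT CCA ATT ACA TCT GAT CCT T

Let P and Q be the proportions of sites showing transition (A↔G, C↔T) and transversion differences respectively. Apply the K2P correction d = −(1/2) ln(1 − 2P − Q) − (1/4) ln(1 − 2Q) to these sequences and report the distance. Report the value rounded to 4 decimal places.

0.1169

The sequences differ at positions 10 (G/C, transversion), 25 (T/C, transition), 26 (T/C, transition).
Of the 3 differences, 2 transitions and 1 transversion over 28 sites: P = 2/28 = 0.071429, Q = 1/28 = 0.035714.
d = −0.5·ln(0.821428) − 0.25·ln(0.928572) = −0.5·(-0.196711) − 0.25·(-0.074107) = 0.1169.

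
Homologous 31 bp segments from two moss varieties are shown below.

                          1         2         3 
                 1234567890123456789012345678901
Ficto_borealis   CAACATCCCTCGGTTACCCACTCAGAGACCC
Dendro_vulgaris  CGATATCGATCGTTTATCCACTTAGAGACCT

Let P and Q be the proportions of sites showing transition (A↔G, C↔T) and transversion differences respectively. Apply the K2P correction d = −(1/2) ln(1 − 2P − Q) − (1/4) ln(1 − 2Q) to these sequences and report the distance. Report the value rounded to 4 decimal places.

0.3256

Differing sites — 2:A/G (Ti); 4:C/T (Ti); 8:C/G (Tv); 9:C/A (Tv); 13:G/T (Tv); 17:C/T (Ti); 23:C/T (Ti); 31:C/T (Ti).
Of the 8 differences, 5 transitions and 3 transversions over 31 sites: P = 5/31 = 0.161290, Q = 3/31 = 0.096774.
d = −0.5·ln(0.580646) − 0.25·ln(0.806452) = −0.5·(-0.543614) − 0.25·(-0.215111) = 0.3256.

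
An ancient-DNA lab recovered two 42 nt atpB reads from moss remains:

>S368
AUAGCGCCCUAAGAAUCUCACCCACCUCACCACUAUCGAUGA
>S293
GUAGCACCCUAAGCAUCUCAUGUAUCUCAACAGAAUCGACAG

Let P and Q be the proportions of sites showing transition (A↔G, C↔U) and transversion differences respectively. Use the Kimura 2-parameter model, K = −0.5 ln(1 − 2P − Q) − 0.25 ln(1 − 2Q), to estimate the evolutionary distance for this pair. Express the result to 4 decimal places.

Differing sites — 1:A/G (Ti); 6:G/A (Ti); 14:A/C (Tv); 21:C/U (Ti); 22:C/G (Tv); 23:C/U (Ti); 25:C/U (Ti); 30:C/A (Tv); 33:C/G (Tv); 34:U/A (Tv); 40:U/C (Ti); 41:G/A (Ti); 42:A/G (Ti).
Of the 13 differences, 8 transitions and 5 transversions over 42 sites: P = 8/42 = 0.190476, Q = 5/42 = 0.119048.
d = −0.5·ln(0.500000) − 0.25·ln(0.761904) = −0.5·(-0.693147) − 0.25·(-0.271935) = 0.4146.

0.4146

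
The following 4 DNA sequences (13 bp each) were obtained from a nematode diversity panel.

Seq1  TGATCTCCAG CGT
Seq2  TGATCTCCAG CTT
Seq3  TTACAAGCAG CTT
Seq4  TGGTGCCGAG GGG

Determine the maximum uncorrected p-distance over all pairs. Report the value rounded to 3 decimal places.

0.769

Pairwise Hamming distances:
  Seq1 vs Seq2: 1
  Seq1 vs Seq3: 6
  Seq1 vs Seq4: 6
  Seq2 vs Seq3: 5
  Seq2 vs Seq4: 7
  Seq3 vs Seq4: 10
The largest is 10 mismatches, between Seq3 and Seq4; p = 10/13 = 0.769.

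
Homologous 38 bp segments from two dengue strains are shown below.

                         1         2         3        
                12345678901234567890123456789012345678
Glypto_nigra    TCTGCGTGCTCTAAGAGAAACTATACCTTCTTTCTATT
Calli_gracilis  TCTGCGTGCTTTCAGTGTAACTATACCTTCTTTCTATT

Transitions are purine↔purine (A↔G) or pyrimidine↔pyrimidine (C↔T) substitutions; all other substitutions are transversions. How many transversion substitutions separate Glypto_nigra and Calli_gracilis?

3

Differing sites — 11:C/T (Ti); 13:A/C (Tv); 16:A/T (Tv); 18:A/T (Tv).
Of the 4 differences, 1 transition and 3 transversions, so the answer is 3.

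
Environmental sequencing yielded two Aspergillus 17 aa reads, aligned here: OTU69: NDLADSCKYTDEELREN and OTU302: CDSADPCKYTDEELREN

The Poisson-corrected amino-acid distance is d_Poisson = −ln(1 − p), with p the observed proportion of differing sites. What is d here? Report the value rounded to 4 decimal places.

The sequences differ at positions 1 (N/C), 3 (L/S), 6 (S/P).
p = 3/17 = 0.176471.
d = −ln(1 − 0.176471) = −ln(0.823529) = 0.1942.

0.1942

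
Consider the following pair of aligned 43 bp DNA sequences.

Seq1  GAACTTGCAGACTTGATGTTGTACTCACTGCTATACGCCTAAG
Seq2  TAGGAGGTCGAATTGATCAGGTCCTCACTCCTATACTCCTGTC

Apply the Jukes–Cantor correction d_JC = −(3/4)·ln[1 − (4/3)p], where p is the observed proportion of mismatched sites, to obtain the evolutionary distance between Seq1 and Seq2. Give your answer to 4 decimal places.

Differing sites — 1:G/T; 3:A/G; 4:C/G; 5:T/A; 6:T/G; 8:C/T; 9:A/C; 12:C/A; 18:G/C; 19:T/A; 20:T/G; 23:A/C; 30:G/C; 37:G/T; 41:A/G; 42:A/T; 43:G/C.
p = 17/43 = 0.395349.
d = −0.75 · ln(1 − (4/3)·0.395349) = −0.75 · ln(0.472868) = −0.75 · (-0.748939) = 0.5617.

0.5617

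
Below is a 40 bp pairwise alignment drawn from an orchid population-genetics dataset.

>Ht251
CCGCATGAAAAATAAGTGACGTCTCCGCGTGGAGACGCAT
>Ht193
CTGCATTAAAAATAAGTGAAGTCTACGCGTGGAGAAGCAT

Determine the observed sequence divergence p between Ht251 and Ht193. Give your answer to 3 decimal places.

Mismatches occur at site 2 (C↔T), site 7 (G↔T), site 20 (C↔A), site 25 (C↔A), site 36 (C↔A).
There are 5 differences over 40 sites, so p = 5/40 = 0.125.

0.125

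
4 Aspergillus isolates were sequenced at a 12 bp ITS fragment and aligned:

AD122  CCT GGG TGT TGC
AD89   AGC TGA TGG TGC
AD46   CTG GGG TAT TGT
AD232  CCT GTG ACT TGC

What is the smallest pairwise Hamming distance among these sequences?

Pairwise Hamming distances:
  AD122 vs AD89: 6
  AD122 vs AD46: 4
  AD122 vs AD232: 3
  AD89 vs AD46: 8
  AD89 vs AD232: 9
  AD46 vs AD232: 6
The smallest is 3, between AD122 and AD232.

3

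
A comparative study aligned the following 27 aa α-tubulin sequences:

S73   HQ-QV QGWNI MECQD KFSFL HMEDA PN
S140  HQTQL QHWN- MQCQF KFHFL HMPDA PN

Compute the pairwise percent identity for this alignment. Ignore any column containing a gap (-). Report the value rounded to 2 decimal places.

Excluding the 2 gap columns leaves 25 comparable sites.
Differing sites — 5:V/L; 7:G/H; 12:E/Q; 15:D/F; 18:S/H; 23:E/P.
19 of the 25 comparable sites match, so the percent identity is 19/25 × 100 = 76.00%.

76.00%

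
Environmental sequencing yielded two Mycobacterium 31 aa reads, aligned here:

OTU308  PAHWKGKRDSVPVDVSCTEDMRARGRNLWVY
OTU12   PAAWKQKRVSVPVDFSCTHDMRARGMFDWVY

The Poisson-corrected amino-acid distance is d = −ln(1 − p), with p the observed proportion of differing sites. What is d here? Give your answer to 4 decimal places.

0.2985

Mismatches occur at site 3 (H↔A), site 6 (G↔Q), site 9 (D↔V), site 15 (V↔F), site 19 (E↔H), site 26 (R↔M), site 27 (N↔F), site 28 (L↔D).
p = 8/31 = 0.258065.
d = −ln(1 − 0.258065) = −ln(0.741935) = 0.2985.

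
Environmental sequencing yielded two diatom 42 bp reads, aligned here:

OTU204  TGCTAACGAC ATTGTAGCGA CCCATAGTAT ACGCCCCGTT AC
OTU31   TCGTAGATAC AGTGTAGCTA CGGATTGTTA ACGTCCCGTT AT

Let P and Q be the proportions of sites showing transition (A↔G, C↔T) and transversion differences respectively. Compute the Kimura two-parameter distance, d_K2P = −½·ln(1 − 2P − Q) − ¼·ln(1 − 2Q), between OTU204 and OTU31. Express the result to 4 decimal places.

Mismatches occur at site 2 (G/C, transversion), site 3 (C/G, transversion), site 6 (A/G, transition), site 7 (C/A, transversion), site 8 (G/T, transversion), site 12 (T/G, transversion), site 19 (G/T, transversion), site 22 (C/G, transversion), site 23 (C/G, transversion), site 26 (A/T, transversion), site 29 (A/T, transversion), site 30 (T/A, transversion), site 34 (C/T, transition), site 42 (C/T, transition).
Of the 14 differences, 3 transitions and 11 transversions over 42 sites: P = 3/42 = 0.071429, Q = 11/42 = 0.261905.
d = −0.5·ln(0.595237) − 0.25·ln(0.476190) = −0.5·(-0.518796) − 0.25·(-0.741938) = 0.4449.

0.4449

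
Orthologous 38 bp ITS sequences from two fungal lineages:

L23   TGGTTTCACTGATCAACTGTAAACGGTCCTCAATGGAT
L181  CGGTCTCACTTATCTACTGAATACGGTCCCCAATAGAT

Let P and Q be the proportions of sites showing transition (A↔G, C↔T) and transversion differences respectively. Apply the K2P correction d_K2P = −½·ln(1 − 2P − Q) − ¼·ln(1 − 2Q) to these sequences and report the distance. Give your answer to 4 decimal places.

0.2488

The sequences differ at positions 1 (T/C, transition), 5 (T/C, transition), 11 (G/T, transversion), 15 (A/T, transversion), 20 (T/A, transversion), 22 (A/T, transversion), 30 (T/C, transition), 35 (G/A, transition).
Of the 8 differences, 4 transitions and 4 transversions over 38 sites: P = 4/38 = 0.105263, Q = 4/38 = 0.105263.
d = −0.5·ln(0.684211) − 0.25·ln(0.789474) = −0.5·(-0.379489) − 0.25·(-0.236388) = 0.2488.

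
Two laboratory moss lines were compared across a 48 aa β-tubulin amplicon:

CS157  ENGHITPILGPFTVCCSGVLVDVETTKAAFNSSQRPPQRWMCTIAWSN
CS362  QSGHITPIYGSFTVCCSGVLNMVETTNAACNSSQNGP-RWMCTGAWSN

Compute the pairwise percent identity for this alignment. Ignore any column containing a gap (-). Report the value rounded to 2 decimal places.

76.60%

Excluding the 1 gap column leaves 47 comparable sites.
The sequences differ at positions 1 (E/Q), 2 (N/S), 9 (L/Y), 11 (P/S), 21 (V/N), 22 (D/M), 27 (K/N), 30 (F/C), 35 (R/N), 36 (P/G), 44 (I/G).
36 of the 47 comparable sites match, so the percent identity is 36/47 × 100 = 76.60%.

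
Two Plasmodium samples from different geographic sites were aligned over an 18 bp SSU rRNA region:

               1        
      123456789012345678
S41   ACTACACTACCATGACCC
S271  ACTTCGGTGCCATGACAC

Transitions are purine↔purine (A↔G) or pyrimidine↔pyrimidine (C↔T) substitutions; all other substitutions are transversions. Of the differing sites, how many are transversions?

3

Mismatches occur at site 4 (A↔T, transversion), site 6 (A↔G, transition), site 7 (C↔G, transversion), site 9 (A↔G, transition), site 17 (C↔A, transversion).
Of the 5 differences, 2 transitions and 3 transversions, so the answer is 3.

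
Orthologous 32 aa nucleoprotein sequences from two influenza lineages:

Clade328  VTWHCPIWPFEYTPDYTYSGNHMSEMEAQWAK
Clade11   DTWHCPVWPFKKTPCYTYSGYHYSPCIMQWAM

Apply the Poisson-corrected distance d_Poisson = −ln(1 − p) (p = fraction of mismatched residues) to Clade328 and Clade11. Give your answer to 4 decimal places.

0.4700

Mismatches occur at site 1 (V↔D), site 7 (I↔V), site 11 (E↔K), site 12 (Y↔K), site 15 (D↔C), site 21 (N↔Y), site 23 (M↔Y), site 25 (E↔P), site 26 (M↔C), site 27 (E↔I), site 28 (A↔M), site 32 (K↔M).
p = 12/32 = 0.375000.
d = −ln(1 − 0.375000) = −ln(0.625000) = 0.4700.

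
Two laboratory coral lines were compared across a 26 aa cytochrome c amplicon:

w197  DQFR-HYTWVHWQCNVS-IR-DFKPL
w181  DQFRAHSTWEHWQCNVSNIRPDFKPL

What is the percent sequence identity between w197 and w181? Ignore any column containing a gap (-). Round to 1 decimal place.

Excluding the 3 gap columns leaves 23 comparable sites.
Differing sites — 7:Y/S; 10:V/E.
21 of the 23 comparable sites match, so the percent identity is 21/23 × 100 = 91.3%.

91.3%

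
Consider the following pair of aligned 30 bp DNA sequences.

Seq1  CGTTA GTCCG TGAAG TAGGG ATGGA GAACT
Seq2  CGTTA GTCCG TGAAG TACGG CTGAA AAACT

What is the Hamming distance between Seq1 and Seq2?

Mismatches occur at site 18 (G/C), site 21 (A/C), site 24 (G/A), site 26 (G/A).
That gives 4 mismatches out of 30 aligned sites, so the Hamming distance is 4.

4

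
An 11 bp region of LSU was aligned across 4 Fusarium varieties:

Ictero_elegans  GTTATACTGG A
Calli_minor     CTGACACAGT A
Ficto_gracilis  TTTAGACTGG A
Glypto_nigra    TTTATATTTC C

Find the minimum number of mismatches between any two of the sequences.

2

Pairwise Hamming distances:
  Ictero_elegans vs Calli_minor: 5
  Ictero_elegans vs Ficto_gracilis: 2
  Ictero_elegans vs Glypto_nigra: 5
  Calli_minor vs Ficto_gracilis: 5
  Calli_minor vs Glypto_nigra: 8
  Ficto_gracilis vs Glypto_nigra: 5
The smallest is 2, between Ictero_elegans and Ficto_gracilis.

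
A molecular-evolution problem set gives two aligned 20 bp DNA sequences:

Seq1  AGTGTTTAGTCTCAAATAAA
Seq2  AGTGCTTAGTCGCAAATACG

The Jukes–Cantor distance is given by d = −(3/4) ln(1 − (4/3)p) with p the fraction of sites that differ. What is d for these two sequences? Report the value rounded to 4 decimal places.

0.2326

Mismatches occur at site 5 (T→C), site 12 (T→G), site 19 (A→C), site 20 (A→G).
p = 4/20 = 0.200000.
d = −0.75 · ln(1 − (4/3)·0.200000) = −0.75 · ln(0.733333) = −0.75 · (-0.310155) = 0.2326.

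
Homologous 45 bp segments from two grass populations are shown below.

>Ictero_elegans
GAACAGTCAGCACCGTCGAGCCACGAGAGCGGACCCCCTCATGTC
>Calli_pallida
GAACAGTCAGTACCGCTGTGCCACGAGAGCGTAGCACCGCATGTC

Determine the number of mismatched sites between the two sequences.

8

Mismatches occur at site 11 (C↔T), site 16 (T↔C), site 17 (C↔T), site 19 (A↔T), site 32 (G↔T), site 34 (C↔G), site 36 (C↔A), site 39 (T↔G).
That gives 8 mismatches out of 45 aligned sites, so the Hamming distance is 8.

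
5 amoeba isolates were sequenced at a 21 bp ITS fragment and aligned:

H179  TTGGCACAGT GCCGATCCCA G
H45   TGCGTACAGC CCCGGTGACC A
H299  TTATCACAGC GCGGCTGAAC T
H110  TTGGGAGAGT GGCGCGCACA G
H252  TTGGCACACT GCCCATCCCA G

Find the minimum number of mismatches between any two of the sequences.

2

Pairwise Hamming distances:
  H179 vs H45: 10
  H179 vs H299: 10
  H179 vs H110: 6
  H179 vs H252: 2
  H45 vs H299: 9
  H45 vs H110: 12
  H45 vs H252: 12
  H299 vs H110: 12
  H299 vs H252: 12
  H110 vs H252: 8
The smallest is 2, between H179 and H252.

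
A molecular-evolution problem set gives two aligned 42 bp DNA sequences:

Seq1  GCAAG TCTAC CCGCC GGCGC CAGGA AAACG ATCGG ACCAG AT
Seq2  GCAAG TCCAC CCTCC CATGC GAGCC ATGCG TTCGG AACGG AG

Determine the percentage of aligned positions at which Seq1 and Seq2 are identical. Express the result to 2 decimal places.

66.67%

Differing sites — 8:T/C; 13:G/T; 16:G/C; 17:G/A; 18:C/T; 21:C/G; 24:G/C; 25:A/C; 27:A/T; 28:A/G; 31:A/T; 37:C/A; 39:A/G; 42:T/G.
28 of the 42 sites match, so the percent identity is 28/42 × 100 = 66.67%.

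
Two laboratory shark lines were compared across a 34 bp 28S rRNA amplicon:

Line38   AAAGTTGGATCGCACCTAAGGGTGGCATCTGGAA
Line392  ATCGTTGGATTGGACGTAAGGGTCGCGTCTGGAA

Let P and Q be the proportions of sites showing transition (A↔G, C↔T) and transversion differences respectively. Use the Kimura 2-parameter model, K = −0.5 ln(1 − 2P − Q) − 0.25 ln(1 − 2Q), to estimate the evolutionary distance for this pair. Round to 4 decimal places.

0.2408

Mismatches occur at site 2 (A→T, transversion), site 3 (A→C, transversion), site 11 (C→T, transition), site 13 (C→G, transversion), site 16 (C→G, transversion), site 24 (G→C, transversion), site 27 (A→G, transition).
Of the 7 differences, 2 transitions and 5 transversions over 34 sites: P = 2/34 = 0.058824, Q = 5/34 = 0.147059.
d = −0.5·ln(0.735293) − 0.25·ln(0.705882) = −0.5·(-0.307486) − 0.25·(-0.348307) = 0.2408.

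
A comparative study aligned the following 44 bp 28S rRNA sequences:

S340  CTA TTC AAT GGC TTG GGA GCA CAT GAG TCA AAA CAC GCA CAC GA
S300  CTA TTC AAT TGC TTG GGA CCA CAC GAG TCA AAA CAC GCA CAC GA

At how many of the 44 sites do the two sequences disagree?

3

Mismatches occur at site 10 (G/T), site 19 (G/C), site 24 (T/C).
That gives 3 mismatches out of 44 aligned sites, so the Hamming distance is 3.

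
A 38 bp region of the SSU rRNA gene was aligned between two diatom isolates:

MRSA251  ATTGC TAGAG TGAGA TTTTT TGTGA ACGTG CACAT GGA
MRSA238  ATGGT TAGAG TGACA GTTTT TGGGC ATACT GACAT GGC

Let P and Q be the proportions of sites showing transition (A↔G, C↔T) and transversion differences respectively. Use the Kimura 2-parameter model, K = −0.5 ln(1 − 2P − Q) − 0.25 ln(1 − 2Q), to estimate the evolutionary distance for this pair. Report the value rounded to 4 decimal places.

0.4099

The sequences differ at positions 3 (T/G, transversion), 5 (C/T, transition), 14 (G/C, transversion), 16 (T/G, transversion), 23 (T/G, transversion), 25 (A/C, transversion), 27 (C/T, transition), 28 (G/A, transition), 29 (T/C, transition), 30 (G/T, transversion), 31 (C/G, transversion), 38 (A/C, transversion).
Of the 12 differences, 4 transitions and 8 transversions over 38 sites: P = 4/38 = 0.105263, Q = 8/38 = 0.210526.
d = −0.5·ln(0.578948) − 0.25·ln(0.578948) = −0.5·(-0.546543) − 0.25·(-0.546543) = 0.4099.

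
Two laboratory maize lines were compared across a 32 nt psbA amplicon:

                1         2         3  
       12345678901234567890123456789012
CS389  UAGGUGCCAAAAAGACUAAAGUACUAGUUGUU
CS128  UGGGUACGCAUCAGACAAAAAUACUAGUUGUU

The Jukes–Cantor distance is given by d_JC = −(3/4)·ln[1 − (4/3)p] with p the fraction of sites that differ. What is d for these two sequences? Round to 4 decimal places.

The sequences differ at positions 2 (A/G), 6 (G/A), 8 (C/G), 9 (A/C), 11 (A/U), 12 (A/C), 17 (U/A), 21 (G/A).
p = 8/32 = 0.250000.
d = −0.75 · ln(1 − (4/3)·0.250000) = −0.75 · ln(0.666667) = −0.75 · (-0.405465) = 0.3041.

0.3041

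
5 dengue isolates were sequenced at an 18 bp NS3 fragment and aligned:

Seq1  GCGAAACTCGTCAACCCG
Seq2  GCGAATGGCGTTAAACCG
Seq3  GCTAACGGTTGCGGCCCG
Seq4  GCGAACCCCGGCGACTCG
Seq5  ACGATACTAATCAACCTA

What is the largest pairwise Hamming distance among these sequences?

Pairwise Hamming distances:
  Seq1 vs Seq2: 5
  Seq1 vs Seq3: 9
  Seq1 vs Seq4: 5
  Seq1 vs Seq5: 6
  Seq2 vs Seq3: 9
  Seq2 vs Seq4: 8
  Seq2 vs Seq5: 11
  Seq3 vs Seq4: 7
  Seq3 vs Seq5: 13
  Seq4 vs Seq5: 11
The largest is 13, between Seq3 and Seq5.

13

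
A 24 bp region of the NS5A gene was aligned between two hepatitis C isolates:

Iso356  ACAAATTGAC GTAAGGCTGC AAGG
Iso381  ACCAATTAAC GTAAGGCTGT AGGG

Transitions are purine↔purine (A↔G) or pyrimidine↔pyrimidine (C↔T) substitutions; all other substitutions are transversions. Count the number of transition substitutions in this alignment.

The sequences differ at positions 3 (A/C, transversion), 8 (G/A, transition), 20 (C/T, transition), 22 (A/G, transition).
Of the 4 differences, 3 transitions and 1 transversion, so the answer is 3.

3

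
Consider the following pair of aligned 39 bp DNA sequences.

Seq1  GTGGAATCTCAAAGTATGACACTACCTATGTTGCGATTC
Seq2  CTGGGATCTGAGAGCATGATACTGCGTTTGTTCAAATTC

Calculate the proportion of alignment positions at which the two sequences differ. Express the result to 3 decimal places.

0.308

Differing sites — 1:G/C; 5:A/G; 10:C/G; 12:A/G; 15:T/C; 20:C/T; 24:A/G; 26:C/G; 28:A/T; 33:G/C; 34:C/A; 35:G/A.
There are 12 differences over 39 sites, so p = 12/39 = 0.308.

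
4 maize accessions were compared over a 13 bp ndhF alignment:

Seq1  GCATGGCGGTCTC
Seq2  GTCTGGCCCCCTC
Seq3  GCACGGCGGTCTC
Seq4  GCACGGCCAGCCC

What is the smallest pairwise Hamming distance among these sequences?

Pairwise Hamming distances:
  Seq1 vs Seq2: 5
  Seq1 vs Seq3: 1
  Seq1 vs Seq4: 5
  Seq2 vs Seq3: 6
  Seq2 vs Seq4: 6
  Seq3 vs Seq4: 4
The smallest is 1, between Seq1 and Seq3.

1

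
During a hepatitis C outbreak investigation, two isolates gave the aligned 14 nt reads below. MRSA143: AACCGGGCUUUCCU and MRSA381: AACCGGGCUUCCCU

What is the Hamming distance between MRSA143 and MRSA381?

1

Differing sites — 11:U/C.
That gives 1 mismatch out of 14 aligned sites, so the Hamming distance is 1.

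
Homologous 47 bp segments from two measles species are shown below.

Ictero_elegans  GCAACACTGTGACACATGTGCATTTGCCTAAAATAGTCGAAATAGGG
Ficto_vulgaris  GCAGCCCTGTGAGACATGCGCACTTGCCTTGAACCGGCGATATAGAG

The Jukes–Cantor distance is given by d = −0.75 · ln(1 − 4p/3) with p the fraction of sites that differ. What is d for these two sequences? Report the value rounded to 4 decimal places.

Mismatches occur at site 4 (A/G), site 6 (A/C), site 13 (C/G), site 19 (T/C), site 23 (T/C), site 30 (A/T), site 31 (A/G), site 34 (T/C), site 35 (A/C), site 37 (T/G), site 41 (A/T), site 46 (G/A).
p = 12/47 = 0.255319.
d = −0.75 · ln(1 − (4/3)·0.255319) = −0.75 · ln(0.659575) = −0.75 · (-0.416160) = 0.3121.

0.3121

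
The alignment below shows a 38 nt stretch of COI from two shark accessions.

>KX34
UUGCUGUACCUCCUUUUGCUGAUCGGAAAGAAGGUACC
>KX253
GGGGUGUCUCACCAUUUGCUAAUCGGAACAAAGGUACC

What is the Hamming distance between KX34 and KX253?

10

Differing sites — 1:U/G; 2:U/G; 4:C/G; 8:A/C; 9:C/U; 11:U/A; 14:U/A; 21:G/A; 29:A/C; 30:G/A.
That gives 10 mismatches out of 38 aligned sites, so the Hamming distance is 10.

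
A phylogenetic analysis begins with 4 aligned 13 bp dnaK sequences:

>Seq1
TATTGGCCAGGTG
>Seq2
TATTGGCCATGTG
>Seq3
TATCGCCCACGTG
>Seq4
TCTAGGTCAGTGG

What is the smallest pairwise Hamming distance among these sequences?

Pairwise Hamming distances:
  Seq1 vs Seq2: 1
  Seq1 vs Seq3: 3
  Seq1 vs Seq4: 5
  Seq2 vs Seq3: 3
  Seq2 vs Seq4: 6
  Seq3 vs Seq4: 7
The smallest is 1, between Seq1 and Seq2.

1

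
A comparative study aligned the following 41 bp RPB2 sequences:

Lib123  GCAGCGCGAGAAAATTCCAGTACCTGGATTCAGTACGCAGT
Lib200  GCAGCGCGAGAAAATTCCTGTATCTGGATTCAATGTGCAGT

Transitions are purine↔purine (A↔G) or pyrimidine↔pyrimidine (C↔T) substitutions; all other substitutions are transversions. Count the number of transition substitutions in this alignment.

Mismatches occur at site 19 (A↔T, transversion), site 23 (C↔T, transition), site 33 (G↔A, transition), site 35 (A↔G, transition), site 36 (C↔T, transition).
Of the 5 differences, 4 transitions and 1 transversion, so the answer is 4.

4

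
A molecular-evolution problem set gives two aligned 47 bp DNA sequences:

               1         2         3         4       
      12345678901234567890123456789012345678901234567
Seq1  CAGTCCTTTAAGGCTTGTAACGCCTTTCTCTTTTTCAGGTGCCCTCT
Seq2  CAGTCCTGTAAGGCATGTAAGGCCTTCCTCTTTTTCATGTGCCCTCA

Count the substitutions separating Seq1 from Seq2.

6

Differing sites — 8:T/G; 15:T/A; 21:C/G; 27:T/C; 38:G/T; 47:T/A.
That gives 6 mismatches out of 47 aligned sites, so the Hamming distance is 6.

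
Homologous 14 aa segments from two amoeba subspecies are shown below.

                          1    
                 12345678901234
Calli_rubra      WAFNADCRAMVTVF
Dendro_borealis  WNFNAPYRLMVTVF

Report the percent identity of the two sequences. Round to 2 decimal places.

Mismatches occur at site 2 (A↔N), site 6 (D↔P), site 7 (C↔Y), site 9 (A↔L).
10 of the 14 sites match, so the percent identity is 10/14 × 100 = 71.43%.

71.43%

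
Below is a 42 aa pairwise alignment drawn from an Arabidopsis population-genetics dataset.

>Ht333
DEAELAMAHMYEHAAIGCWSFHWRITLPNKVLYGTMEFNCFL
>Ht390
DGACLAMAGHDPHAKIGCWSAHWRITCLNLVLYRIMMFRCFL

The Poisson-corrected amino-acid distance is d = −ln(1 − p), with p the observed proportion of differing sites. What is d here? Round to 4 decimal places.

Differing sites — 2:E/G; 4:E/C; 9:H/G; 10:M/H; 11:Y/D; 12:E/P; 15:A/K; 21:F/A; 27:L/C; 28:P/L; 30:K/L; 34:G/R; 35:T/I; 37:E/M; 39:N/R.
p = 15/42 = 0.357143.
d = −ln(1 − 0.357143) = −ln(0.642857) = 0.4418.

0.4418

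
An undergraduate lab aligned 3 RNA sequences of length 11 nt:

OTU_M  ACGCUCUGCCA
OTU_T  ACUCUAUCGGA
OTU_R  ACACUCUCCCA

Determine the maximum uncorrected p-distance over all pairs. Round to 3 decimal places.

Pairwise Hamming distances:
  OTU_M vs OTU_T: 5
  OTU_M vs OTU_R: 2
  OTU_T vs OTU_R: 4
The largest is 5 mismatches, between OTU_M and OTU_T; p = 5/11 = 0.455.

0.455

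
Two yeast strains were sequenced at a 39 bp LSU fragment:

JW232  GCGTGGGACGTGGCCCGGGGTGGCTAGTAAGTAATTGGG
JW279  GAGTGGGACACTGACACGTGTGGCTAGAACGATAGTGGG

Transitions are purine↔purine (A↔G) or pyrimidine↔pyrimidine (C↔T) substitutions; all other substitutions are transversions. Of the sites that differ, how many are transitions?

2

The sequences differ at positions 2 (C/A, transversion), 10 (G/A, transition), 11 (T/C, transition), 12 (G/T, transversion), 14 (C/A, transversion), 16 (C/A, transversion), 17 (G/C, transversion), 19 (G/T, transversion), 28 (T/A, transversion), 30 (A/C, transversion), 32 (T/A, transversion), 33 (A/T, transversion), 35 (T/G, transversion).
Of the 13 differences, 2 transitions and 11 transversions, so the answer is 2.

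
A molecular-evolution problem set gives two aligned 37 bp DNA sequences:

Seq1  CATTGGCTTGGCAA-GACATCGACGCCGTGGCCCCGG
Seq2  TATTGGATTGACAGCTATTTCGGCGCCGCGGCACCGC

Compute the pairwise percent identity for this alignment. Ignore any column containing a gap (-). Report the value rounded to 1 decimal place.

Excluding the 1 gap column leaves 36 comparable sites.
Mismatches occur at site 1 (C→T), site 7 (C→A), site 11 (G→A), site 14 (A→G), site 16 (G→T), site 18 (C→T), site 19 (A→T), site 23 (A→G), site 29 (T→C), site 33 (C→A), site 37 (G→C).
25 of the 36 comparable sites match, so the percent identity is 25/36 × 100 = 69.4%.

69.4%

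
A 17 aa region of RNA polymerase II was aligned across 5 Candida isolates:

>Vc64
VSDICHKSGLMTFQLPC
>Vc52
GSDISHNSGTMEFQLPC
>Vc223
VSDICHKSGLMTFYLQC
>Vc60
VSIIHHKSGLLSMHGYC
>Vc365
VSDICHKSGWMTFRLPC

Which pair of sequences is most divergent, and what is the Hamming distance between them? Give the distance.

11

Pairwise Hamming distances:
  Vc64 vs Vc52: 5
  Vc64 vs Vc223: 2
  Vc64 vs Vc60: 8
  Vc64 vs Vc365: 2
  Vc52 vs Vc223: 7
  Vc52 vs Vc60: 11
  Vc52 vs Vc365: 6
  Vc223 vs Vc60: 8
  Vc223 vs Vc365: 3
  Vc60 vs Vc365: 9
The largest is 11, between Vc52 and Vc60.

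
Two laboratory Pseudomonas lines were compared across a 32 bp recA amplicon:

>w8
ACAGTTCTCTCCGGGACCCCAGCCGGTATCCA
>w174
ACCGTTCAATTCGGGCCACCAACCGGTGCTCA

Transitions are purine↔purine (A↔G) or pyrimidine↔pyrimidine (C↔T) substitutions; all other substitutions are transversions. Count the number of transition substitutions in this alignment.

5

Mismatches occur at site 3 (A/C, transversion), site 8 (T/A, transversion), site 9 (C/A, transversion), site 11 (C/T, transition), site 16 (A/C, transversion), site 18 (C/A, transversion), site 22 (G/A, transition), site 28 (A/G, transition), site 29 (T/C, transition), site 30 (C/T, transition).
Of the 10 differences, 5 transitions and 5 transversions, so the answer is 5.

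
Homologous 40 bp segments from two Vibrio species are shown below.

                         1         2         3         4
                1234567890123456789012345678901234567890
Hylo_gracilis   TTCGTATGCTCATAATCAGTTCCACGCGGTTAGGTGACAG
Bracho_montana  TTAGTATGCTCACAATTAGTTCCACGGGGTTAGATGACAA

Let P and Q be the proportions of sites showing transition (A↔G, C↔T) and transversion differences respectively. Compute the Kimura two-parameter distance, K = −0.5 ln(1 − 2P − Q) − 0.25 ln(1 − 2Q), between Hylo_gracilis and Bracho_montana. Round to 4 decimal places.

0.1702

Differing sites — 3:C/A (Tv); 13:T/C (Ti); 17:C/T (Ti); 27:C/G (Tv); 34:G/A (Ti); 40:G/A (Ti).
Of the 6 differences, 4 transitions and 2 transversions over 40 sites: P = 4/40 = 0.100000, Q = 2/40 = 0.050000.
d = −0.5·ln(0.750000) − 0.25·ln(0.900000) = −0.5·(-0.287682) − 0.25·(-0.105361) = 0.1702.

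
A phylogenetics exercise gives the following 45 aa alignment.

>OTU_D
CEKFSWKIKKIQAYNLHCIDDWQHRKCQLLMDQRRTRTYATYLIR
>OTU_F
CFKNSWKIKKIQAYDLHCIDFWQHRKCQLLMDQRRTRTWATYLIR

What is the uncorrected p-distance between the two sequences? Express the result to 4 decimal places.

The sequences differ at positions 2 (E/F), 4 (F/N), 15 (N/D), 21 (D/F), 39 (Y/W).
There are 5 differences over 45 sites, so p = 5/45 = 0.1111.

0.1111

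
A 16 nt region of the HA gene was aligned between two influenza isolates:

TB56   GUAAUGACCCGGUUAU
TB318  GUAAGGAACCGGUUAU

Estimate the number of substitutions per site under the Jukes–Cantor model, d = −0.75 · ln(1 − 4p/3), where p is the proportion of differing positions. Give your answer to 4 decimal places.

0.1367

Differing sites — 5:U/G; 8:C/A.
p = 2/16 = 0.125000.
d = −0.75 · ln(1 − (4/3)·0.125000) = −0.75 · ln(0.833333) = −0.75 · (-0.182322) = 0.1367.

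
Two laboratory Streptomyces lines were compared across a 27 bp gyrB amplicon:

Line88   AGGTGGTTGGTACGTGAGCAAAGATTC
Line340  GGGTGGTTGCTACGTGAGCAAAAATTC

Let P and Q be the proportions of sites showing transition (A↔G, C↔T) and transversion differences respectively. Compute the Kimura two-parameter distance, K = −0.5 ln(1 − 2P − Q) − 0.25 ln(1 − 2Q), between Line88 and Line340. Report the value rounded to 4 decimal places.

0.1216

Mismatches occur at site 1 (A↔G, transition), site 10 (G↔C, transversion), site 23 (G↔A, transition).
Of the 3 differences, 2 transitions and 1 transversion over 27 sites: P = 2/27 = 0.074074, Q = 1/27 = 0.037037.
d = −0.5·ln(0.814815) − 0.25·ln(0.925926) = −0.5·(-0.204794) − 0.25·(-0.076961) = 0.1216.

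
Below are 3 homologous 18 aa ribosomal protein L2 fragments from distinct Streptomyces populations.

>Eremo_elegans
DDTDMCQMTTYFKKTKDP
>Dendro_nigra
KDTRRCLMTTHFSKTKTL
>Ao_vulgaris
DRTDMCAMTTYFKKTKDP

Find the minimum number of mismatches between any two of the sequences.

Pairwise Hamming distances:
  Eremo_elegans vs Dendro_nigra: 8
  Eremo_elegans vs Ao_vulgaris: 2
  Dendro_nigra vs Ao_vulgaris: 9
The smallest is 2, between Eremo_elegans and Ao_vulgaris.

2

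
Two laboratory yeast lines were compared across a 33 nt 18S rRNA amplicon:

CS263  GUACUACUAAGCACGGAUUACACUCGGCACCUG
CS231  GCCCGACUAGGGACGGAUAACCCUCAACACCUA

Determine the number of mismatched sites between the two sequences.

10

Differing sites — 2:U/C; 3:A/C; 5:U/G; 10:A/G; 12:C/G; 19:U/A; 22:A/C; 26:G/A; 27:G/A; 33:G/A.
That gives 10 mismatches out of 33 aligned sites, so the Hamming distance is 10.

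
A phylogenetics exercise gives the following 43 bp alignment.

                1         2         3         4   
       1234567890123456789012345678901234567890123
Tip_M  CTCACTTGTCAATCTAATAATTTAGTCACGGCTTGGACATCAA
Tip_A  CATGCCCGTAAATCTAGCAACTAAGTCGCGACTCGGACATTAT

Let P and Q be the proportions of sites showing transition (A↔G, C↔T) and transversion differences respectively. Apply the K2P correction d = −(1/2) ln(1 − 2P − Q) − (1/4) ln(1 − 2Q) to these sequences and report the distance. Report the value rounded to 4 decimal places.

Differing sites — 2:T/A (Tv); 3:C/T (Ti); 4:A/G (Ti); 6:T/C (Ti); 7:T/C (Ti); 10:C/A (Tv); 17:A/G (Ti); 18:T/C (Ti); 21:T/C (Ti); 23:T/A (Tv); 28:A/G (Ti); 31:G/A (Ti); 34:T/C (Ti); 41:C/T (Ti); 43:A/T (Tv).
Of the 15 differences, 11 transitions and 4 transversions over 43 sites: P = 11/43 = 0.255814, Q = 4/43 = 0.093023.
d = −0.5·ln(0.395349) − 0.25·ln(0.813954) = −0.5·(-0.927986) − 0.25·(-0.205851) = 0.5155.

0.5155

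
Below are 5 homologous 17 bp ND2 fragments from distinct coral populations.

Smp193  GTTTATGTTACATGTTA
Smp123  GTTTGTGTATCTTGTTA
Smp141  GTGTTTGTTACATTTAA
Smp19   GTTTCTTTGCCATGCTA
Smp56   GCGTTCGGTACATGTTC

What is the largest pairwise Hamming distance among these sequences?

10

Pairwise Hamming distances:
  Smp193 vs Smp123: 4
  Smp193 vs Smp141: 4
  Smp193 vs Smp19: 5
  Smp193 vs Smp56: 6
  Smp123 vs Smp141: 7
  Smp123 vs Smp19: 6
  Smp123 vs Smp56: 9
  Smp141 vs Smp19: 8
  Smp141 vs Smp56: 6
  Smp19 vs Smp56: 10
The largest is 10, between Smp19 and Smp56.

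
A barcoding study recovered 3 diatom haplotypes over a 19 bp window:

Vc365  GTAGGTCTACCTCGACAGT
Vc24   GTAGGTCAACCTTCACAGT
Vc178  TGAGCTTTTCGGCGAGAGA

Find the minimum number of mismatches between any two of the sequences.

Pairwise Hamming distances:
  Vc365 vs Vc24: 3
  Vc365 vs Vc178: 9
  Vc24 vs Vc178: 12
The smallest is 3, between Vc365 and Vc24.

3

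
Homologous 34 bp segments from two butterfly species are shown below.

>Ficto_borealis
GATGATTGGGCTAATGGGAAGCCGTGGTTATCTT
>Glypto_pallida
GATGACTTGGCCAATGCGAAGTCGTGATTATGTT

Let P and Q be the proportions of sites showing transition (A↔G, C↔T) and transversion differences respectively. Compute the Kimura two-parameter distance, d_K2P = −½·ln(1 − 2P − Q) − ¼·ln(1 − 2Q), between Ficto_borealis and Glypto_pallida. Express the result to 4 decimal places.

Differing sites — 6:T/C (Ti); 8:G/T (Tv); 12:T/C (Ti); 17:G/C (Tv); 22:C/T (Ti); 27:G/A (Ti); 32:C/G (Tv).
Of the 7 differences, 4 transitions and 3 transversions over 34 sites: P = 4/34 = 0.117647, Q = 3/34 = 0.088235.
d = −0.5·ln(0.676471) − 0.25·ln(0.823530) = −0.5·(-0.390866) − 0.25·(-0.194155) = 0.2440.

0.2440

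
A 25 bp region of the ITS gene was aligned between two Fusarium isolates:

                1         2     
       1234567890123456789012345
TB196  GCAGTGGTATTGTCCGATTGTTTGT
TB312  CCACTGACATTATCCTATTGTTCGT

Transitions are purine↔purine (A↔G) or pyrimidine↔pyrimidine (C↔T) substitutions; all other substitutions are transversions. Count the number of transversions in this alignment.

Differing sites — 1:G/C (Tv); 4:G/C (Tv); 7:G/A (Ti); 8:T/C (Ti); 12:G/A (Ti); 16:G/T (Tv); 23:T/C (Ti).
Of the 7 differences, 4 transitions and 3 transversions, so the answer is 3.

3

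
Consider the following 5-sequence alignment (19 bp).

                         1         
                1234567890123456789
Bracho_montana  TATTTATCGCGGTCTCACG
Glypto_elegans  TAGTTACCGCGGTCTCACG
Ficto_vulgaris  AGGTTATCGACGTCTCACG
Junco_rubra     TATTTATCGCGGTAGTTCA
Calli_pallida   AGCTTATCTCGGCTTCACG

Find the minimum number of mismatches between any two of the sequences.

Pairwise Hamming distances:
  Bracho_montana vs Glypto_elegans: 2
  Bracho_montana vs Ficto_vulgaris: 5
  Bracho_montana vs Junco_rubra: 5
  Bracho_montana vs Calli_pallida: 6
  Glypto_elegans vs Ficto_vulgaris: 5
  Glypto_elegans vs Junco_rubra: 7
  Glypto_elegans vs Calli_pallida: 7
  Ficto_vulgaris vs Junco_rubra: 10
  Ficto_vulgaris vs Calli_pallida: 6
  Junco_rubra vs Calli_pallida: 10
The smallest is 2, between Bracho_montana and Glypto_elegans.

2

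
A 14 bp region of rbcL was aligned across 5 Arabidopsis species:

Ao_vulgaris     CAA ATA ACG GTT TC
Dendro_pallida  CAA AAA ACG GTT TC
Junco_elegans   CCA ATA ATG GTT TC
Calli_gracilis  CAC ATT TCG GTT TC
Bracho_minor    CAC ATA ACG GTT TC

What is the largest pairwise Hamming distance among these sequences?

Pairwise Hamming distances:
  Ao_vulgaris vs Dendro_pallida: 1
  Ao_vulgaris vs Junco_elegans: 2
  Ao_vulgaris vs Calli_gracilis: 3
  Ao_vulgaris vs Bracho_minor: 1
  Dendro_pallida vs Junco_elegans: 3
  Dendro_pallida vs Calli_gracilis: 4
  Dendro_pallida vs Bracho_minor: 2
  Junco_elegans vs Calli_gracilis: 5
  Junco_elegans vs Bracho_minor: 3
  Calli_gracilis vs Bracho_minor: 2
The largest is 5, between Junco_elegans and Calli_gracilis.

5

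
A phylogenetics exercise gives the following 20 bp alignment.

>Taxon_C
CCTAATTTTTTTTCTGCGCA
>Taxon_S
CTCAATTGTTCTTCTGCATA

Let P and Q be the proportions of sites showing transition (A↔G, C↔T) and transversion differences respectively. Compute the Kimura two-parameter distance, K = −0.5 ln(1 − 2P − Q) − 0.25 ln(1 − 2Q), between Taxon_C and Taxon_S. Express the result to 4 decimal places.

0.4256

The sequences differ at positions 2 (C/T, transition), 3 (T/C, transition), 8 (T/G, transversion), 11 (T/C, transition), 18 (G/A, transition), 19 (C/T, transition).
Of the 6 differences, 5 transitions and 1 transversion over 20 sites: P = 5/20 = 0.250000, Q = 1/20 = 0.050000.
d = −0.5·ln(0.450000) − 0.25·ln(0.900000) = −0.5·(-0.798508) − 0.25·(-0.105361) = 0.4256.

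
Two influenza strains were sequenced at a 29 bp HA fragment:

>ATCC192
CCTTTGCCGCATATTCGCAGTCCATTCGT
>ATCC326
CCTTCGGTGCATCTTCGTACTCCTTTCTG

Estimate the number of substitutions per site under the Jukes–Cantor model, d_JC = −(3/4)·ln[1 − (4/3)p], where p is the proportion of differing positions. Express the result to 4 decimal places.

0.4006

The sequences differ at positions 5 (T/C), 7 (C/G), 8 (C/T), 13 (A/C), 18 (C/T), 20 (G/C), 24 (A/T), 28 (G/T), 29 (T/G).
p = 9/29 = 0.310345.
d = −0.75 · ln(1 − (4/3)·0.310345) = −0.75 · ln(0.586207) = −0.75 · (-0.534082) = 0.4006.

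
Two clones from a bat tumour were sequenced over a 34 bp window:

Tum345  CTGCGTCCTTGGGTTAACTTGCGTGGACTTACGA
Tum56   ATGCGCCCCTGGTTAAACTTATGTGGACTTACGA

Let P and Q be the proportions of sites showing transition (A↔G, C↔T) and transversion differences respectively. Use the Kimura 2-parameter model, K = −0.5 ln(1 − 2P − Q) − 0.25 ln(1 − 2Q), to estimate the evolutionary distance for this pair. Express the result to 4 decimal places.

0.2440

Differing sites — 1:C/A (Tv); 6:T/C (Ti); 9:T/C (Ti); 13:G/T (Tv); 15:T/A (Tv); 21:G/A (Ti); 22:C/T (Ti).
Of the 7 differences, 4 transitions and 3 transversions over 34 sites: P = 4/34 = 0.117647, Q = 3/34 = 0.088235.
d = −0.5·ln(0.676471) − 0.25·ln(0.823530) = −0.5·(-0.390866) − 0.25·(-0.194155) = 0.2440.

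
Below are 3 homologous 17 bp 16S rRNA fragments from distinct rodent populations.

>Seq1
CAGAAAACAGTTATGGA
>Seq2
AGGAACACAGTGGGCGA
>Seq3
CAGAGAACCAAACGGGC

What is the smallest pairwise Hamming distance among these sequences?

7

Pairwise Hamming distances:
  Seq1 vs Seq2: 7
  Seq1 vs Seq3: 8
  Seq2 vs Seq3: 11
The smallest is 7, between Seq1 and Seq2.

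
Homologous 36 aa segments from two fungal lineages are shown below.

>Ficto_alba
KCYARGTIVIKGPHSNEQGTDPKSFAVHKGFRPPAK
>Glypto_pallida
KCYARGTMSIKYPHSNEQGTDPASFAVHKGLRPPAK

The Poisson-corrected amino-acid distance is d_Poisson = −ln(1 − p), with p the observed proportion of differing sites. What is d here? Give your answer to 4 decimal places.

0.1495

The sequences differ at positions 8 (I/M), 9 (V/S), 12 (G/Y), 23 (K/A), 31 (F/L).
p = 5/36 = 0.138889.
d = −ln(1 − 0.138889) = −ln(0.861111) = 0.1495.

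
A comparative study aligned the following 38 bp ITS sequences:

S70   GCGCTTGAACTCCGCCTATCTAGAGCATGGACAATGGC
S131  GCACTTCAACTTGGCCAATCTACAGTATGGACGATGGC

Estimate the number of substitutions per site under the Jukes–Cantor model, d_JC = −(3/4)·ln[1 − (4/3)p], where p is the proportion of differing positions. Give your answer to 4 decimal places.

Mismatches occur at site 3 (G→A), site 7 (G→C), site 12 (C→T), site 13 (C→G), site 17 (T→A), site 23 (G→C), site 26 (C→T), site 33 (A→G).
p = 8/38 = 0.210526.
d = −0.75 · ln(1 − (4/3)·0.210526) = −0.75 · ln(0.719299) = −0.75 · (-0.329478) = 0.2471.

0.2471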